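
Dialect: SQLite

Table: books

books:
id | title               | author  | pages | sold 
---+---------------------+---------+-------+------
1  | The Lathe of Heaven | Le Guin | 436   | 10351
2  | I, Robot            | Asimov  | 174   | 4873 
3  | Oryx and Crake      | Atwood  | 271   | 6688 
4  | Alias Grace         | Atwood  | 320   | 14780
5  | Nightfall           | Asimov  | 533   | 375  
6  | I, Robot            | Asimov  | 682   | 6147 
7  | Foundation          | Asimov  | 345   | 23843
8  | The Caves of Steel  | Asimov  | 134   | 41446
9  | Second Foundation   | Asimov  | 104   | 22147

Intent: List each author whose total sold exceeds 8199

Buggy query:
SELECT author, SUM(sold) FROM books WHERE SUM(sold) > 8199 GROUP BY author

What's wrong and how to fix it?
Bug: SUM(sold) is an aggregate, but WHERE filters rows before aggregation

Fix: Move the aggregate condition to a HAVING clause

Corrected query:
SELECT author, SUM(sold) FROM books GROUP BY author HAVING SUM(sold) > 8199

Result:
author  | SUM(sold)
--------+----------
Asimov  | 98831    
Atwood  | 21468    
Le Guin | 10351    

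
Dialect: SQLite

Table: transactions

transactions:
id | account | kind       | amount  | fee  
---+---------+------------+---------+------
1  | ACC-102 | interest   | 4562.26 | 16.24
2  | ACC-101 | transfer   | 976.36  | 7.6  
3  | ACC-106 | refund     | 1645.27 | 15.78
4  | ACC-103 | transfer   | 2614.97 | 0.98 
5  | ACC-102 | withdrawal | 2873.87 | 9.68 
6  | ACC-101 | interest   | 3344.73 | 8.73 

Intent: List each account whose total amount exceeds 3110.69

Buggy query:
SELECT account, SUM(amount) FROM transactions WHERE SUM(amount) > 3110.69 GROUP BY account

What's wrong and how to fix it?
Bug: WHERE runs before GROUP BY, so aggregates aren't available there

Fix: Use HAVING (which filters groups after aggregation) instead of WHERE

Corrected query:
SELECT account, SUM(amount) FROM transactions GROUP BY account HAVING SUM(amount) > 3110.69

Result:
account | SUM(amount)
--------+------------
ACC-101 | 4321.09    
ACC-102 | 7436.13    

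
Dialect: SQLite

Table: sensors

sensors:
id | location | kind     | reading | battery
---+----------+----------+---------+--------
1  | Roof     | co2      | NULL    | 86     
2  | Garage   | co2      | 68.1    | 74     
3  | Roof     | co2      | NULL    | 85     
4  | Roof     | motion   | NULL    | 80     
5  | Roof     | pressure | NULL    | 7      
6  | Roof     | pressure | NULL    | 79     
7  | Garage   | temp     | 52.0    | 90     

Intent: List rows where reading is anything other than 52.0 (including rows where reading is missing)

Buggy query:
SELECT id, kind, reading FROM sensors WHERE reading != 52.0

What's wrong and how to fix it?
Bug: 'reading != 52.0' is unknown when reading is NULL, so NULL rows are silently excluded

Fix: Add an explicit OR reading IS NULL to include the missing-value rows

Corrected query:
SELECT id, kind, reading FROM sensors WHERE reading != 52.0 OR reading IS NULL

Result:
id | kind     | reading
---+----------+--------
1  | co2      | NULL   
2  | co2      | 68.1   
3  | co2      | NULL   
4  | motion   | NULL   
5  | pressure | NULL   
6  | pressure | NULL   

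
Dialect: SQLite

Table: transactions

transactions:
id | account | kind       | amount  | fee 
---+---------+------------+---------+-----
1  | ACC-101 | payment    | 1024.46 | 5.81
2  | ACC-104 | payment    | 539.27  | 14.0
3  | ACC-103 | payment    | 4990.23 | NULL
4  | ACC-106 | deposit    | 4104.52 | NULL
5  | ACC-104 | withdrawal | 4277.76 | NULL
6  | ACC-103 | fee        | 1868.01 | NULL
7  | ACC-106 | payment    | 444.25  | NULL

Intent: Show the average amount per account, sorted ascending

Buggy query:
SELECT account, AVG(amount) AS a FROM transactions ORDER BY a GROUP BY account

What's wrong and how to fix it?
Bug: GROUP BY must precede ORDER BY

Fix: Reorder: SELECT … FROM … GROUP BY … ORDER BY …

Corrected query:
SELECT account, AVG(amount) AS a FROM transactions GROUP BY account ORDER BY a

Result:
account | a       
--------+---------
ACC-101 | 1024.46 
ACC-106 | 2274.385
ACC-104 | 2408.515
ACC-103 | 3429.12 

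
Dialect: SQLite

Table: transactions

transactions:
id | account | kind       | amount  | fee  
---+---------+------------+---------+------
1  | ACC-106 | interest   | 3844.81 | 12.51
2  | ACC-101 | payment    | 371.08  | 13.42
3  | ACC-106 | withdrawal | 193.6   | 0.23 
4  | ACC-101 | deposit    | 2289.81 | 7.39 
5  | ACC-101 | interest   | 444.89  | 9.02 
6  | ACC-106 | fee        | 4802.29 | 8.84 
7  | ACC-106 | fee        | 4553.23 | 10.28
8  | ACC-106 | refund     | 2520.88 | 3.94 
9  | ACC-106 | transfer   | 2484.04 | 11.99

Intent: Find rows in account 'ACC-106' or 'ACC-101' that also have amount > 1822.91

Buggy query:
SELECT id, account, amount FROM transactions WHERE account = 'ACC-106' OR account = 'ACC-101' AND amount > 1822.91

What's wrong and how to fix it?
Bug: Without parentheses, AND is evaluated before OR, so the amount filter only applies to the 'ACC-101' branch

Fix: Group the OR with parentheses (or use IN), then AND the threshold

Corrected query:
SELECT id, account, amount FROM transactions WHERE (account = 'ACC-106' OR account = 'ACC-101') AND amount > 1822.91

Result:
id | account | amount 
---+---------+--------
1  | ACC-106 | 3844.81
4  | ACC-101 | 2289.81
6  | ACC-106 | 4802.29
7  | ACC-106 | 4553.23
8  | ACC-106 | 2520.88
9  | ACC-106 | 2484.04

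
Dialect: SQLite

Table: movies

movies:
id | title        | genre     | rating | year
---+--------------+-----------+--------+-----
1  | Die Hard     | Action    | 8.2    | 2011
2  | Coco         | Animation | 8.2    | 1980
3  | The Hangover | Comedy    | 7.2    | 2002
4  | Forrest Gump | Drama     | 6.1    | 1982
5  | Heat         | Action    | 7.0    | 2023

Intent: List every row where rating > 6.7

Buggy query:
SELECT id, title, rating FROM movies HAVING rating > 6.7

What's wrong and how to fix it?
Bug: HAVING filters the output of aggregation, but this query has no GROUP BY and no aggregate functions, so SQLite rejects it (HAVING clause on a non-aggregate query); the condition here is per row

Fix: Replace HAVING with WHERE since the condition applies to individual rows

Corrected query:
SELECT id, title, rating FROM movies WHERE rating > 6.7

Result:
id | title        | rating
---+--------------+-------
1  | Die Hard     | 8.2   
2  | Coco         | 8.2   
3  | The Hangover | 7.2   
5  | Heat         | 7     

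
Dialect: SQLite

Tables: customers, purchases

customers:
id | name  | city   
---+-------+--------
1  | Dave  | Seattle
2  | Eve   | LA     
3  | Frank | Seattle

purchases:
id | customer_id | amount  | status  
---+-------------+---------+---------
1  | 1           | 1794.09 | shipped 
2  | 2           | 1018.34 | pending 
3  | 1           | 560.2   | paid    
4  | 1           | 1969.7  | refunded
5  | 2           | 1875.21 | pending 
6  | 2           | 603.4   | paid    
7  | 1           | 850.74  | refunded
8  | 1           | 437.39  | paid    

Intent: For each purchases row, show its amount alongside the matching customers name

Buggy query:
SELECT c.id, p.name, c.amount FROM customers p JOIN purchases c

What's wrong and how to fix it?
Bug: JOIN with no ON clause produces a cartesian product; every purchases row pairs with every customers row

Fix: Add ON c.customer_id = p.id to the JOIN

Corrected query:
SELECT c.id, p.name, c.amount FROM customers p JOIN purchases c ON c.customer_id = p.id

Result:
id | name | amount 
---+------+--------
1  | Dave | 1794.09
2  | Eve  | 1018.34
3  | Dave | 560.2  
4  | Dave | 1969.7 
5  | Eve  | 1875.21
6  | Eve  | 603.4  
7  | Dave | 850.74 
8  | Dave | 437.39 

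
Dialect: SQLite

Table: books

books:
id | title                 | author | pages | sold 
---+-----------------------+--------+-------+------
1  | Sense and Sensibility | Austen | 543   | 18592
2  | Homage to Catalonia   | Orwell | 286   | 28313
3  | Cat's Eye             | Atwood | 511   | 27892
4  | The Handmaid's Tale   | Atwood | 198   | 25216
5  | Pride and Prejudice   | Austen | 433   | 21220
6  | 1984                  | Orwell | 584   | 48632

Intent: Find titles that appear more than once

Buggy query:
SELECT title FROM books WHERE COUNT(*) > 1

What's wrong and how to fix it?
Bug: WHERE can't reference COUNT(*); aggregates are computed after WHERE

Fix: Group first, then use HAVING for the count condition

Corrected query:
SELECT title FROM books GROUP BY title HAVING COUNT(*) > 1

Result:
(no rows)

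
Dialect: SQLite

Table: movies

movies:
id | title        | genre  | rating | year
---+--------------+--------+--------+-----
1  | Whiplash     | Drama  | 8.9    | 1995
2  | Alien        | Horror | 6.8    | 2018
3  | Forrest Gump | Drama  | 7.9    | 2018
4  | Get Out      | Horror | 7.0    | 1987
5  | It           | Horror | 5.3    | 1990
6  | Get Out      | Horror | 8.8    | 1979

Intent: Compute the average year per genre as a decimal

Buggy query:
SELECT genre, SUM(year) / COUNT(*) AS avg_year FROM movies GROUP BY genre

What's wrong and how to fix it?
Bug: SUM(year) and COUNT(*) are both integers; the division truncates the fractional part

Fix: Multiply by 1.0 (or CAST to REAL) to force floating-point division

Corrected query:
SELECT genre, SUM(year) * 1.0 / COUNT(*) AS avg_year FROM movies GROUP BY genre

Result:
genre  | avg_year
-------+---------
Drama  | 2006.5  
Horror | 1993.5  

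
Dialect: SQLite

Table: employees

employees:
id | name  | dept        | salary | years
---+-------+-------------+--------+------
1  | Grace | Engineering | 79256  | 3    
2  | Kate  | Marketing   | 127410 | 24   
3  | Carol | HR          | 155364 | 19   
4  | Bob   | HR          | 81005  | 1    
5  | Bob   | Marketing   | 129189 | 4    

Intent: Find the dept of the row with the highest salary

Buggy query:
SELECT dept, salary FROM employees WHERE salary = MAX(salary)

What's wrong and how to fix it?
Bug: WHERE is evaluated per row; an aggregate over the whole table isn't defined there

Fix: Wrap MAX in a scalar subquery so WHERE compares against a single value

Corrected query:
SELECT dept, salary FROM employees WHERE salary = (SELECT MAX(salary) FROM employees)

Result:
dept | salary
-----+-------
HR   | 155364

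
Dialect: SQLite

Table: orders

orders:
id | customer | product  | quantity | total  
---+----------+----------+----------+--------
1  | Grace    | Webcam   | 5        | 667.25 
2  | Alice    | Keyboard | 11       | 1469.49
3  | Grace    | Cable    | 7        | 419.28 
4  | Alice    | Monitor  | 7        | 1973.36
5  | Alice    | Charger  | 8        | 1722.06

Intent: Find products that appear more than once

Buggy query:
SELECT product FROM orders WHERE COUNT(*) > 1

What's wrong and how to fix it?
Bug: WHERE can't reference COUNT(*); aggregates are computed after WHERE

Fix: Group first, then use HAVING for the count condition

Corrected query:
SELECT product FROM orders GROUP BY product HAVING COUNT(*) > 1

Result:
(no rows)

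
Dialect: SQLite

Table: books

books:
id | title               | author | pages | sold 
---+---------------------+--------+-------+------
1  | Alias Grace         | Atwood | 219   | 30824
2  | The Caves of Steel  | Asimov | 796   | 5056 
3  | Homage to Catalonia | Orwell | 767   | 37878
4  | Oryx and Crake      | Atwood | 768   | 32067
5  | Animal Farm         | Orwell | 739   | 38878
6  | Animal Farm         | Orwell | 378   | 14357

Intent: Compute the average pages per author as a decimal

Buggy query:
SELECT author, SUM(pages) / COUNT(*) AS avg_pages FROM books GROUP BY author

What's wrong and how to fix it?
Bug: SUM(pages) and COUNT(*) are both integers; the division truncates the fractional part

Fix: Cast one side to REAL so the division keeps the fractional part

Corrected query:
SELECT author, SUM(pages) * 1.0 / COUNT(*) AS avg_pages FROM books GROUP BY author

Result:
author | avg_pages
-------+----------
Asimov | 796      
Atwood | 493.5    
Orwell | 628      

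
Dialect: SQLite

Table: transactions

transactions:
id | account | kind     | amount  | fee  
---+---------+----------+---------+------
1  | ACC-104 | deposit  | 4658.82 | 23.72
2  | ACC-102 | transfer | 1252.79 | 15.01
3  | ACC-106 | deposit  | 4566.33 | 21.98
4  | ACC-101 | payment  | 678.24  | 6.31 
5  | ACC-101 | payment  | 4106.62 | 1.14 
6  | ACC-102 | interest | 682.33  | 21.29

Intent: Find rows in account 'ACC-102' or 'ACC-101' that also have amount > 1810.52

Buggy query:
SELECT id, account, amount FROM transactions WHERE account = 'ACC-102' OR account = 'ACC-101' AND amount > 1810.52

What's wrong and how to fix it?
Bug: AND binds tighter than OR, so this parses as account = 'ACC-102' OR (account = 'ACC-101' AND amount > 1810.52)

Fix: Add parentheses around the OR so the AND applies to both alternatives

Corrected query:
SELECT id, account, amount FROM transactions WHERE (account = 'ACC-102' OR account = 'ACC-101') AND amount > 1810.52

Result:
id | account | amount 
---+---------+--------
5  | ACC-101 | 4106.62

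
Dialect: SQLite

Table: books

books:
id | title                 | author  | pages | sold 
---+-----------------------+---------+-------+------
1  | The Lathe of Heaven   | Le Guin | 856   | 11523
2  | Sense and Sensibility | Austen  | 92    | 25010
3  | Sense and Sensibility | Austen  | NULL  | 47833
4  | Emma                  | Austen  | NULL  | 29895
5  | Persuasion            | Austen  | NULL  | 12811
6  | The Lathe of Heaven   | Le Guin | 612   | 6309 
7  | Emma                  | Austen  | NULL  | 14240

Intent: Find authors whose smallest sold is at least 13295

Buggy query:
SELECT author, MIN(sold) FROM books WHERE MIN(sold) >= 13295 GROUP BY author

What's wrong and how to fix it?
Bug: MIN() in WHERE is a misuse of aggregate

Fix: Use HAVING for the per-group MIN condition

Corrected query:
SELECT author, MIN(sold) FROM books GROUP BY author HAVING MIN(sold) >= 13295

Result:
(no rows)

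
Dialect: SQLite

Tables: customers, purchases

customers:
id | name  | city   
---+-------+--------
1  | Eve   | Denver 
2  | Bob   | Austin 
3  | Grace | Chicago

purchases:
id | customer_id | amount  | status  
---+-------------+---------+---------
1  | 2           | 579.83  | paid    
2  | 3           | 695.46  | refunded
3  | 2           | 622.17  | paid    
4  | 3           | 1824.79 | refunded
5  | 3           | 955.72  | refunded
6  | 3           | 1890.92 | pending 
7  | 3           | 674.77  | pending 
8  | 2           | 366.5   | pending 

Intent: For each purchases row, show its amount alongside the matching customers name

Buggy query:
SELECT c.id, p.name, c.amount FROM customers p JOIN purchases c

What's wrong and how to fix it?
Bug: JOIN with no ON clause produces a cartesian product; every purchases row pairs with every customers row

Fix: Add ON c.customer_id = p.id to the JOIN

Corrected query:
SELECT c.id, p.name, c.amount FROM customers p JOIN purchases c ON c.customer_id = p.id

Result:
id | name  | amount 
---+-------+--------
1  | Bob   | 579.83 
2  | Grace | 695.46 
3  | Bob   | 622.17 
4  | Grace | 1824.79
5  | Grace | 955.72 
6  | Grace | 1890.92
7  | Grace | 674.77 
8  | Bob   | 366.5  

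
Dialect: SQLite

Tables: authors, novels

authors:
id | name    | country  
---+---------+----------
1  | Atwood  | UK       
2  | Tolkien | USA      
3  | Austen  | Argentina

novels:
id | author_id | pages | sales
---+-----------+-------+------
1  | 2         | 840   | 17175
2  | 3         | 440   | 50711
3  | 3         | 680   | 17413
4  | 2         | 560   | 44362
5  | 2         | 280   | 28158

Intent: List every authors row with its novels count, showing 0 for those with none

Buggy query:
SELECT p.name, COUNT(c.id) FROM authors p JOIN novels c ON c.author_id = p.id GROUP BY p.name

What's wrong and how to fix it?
Bug: An inner join excludes parents with zero children

Fix: Use LEFT JOIN so parents without children still appear (COUNT(c.id) gives 0)

Corrected query:
SELECT p.name, COUNT(c.id) FROM authors p LEFT JOIN novels c ON c.author_id = p.id GROUP BY p.name

Result:
name    | COUNT(c.id)
--------+------------
Atwood  | 0          
Austen  | 2          
Tolkien | 3          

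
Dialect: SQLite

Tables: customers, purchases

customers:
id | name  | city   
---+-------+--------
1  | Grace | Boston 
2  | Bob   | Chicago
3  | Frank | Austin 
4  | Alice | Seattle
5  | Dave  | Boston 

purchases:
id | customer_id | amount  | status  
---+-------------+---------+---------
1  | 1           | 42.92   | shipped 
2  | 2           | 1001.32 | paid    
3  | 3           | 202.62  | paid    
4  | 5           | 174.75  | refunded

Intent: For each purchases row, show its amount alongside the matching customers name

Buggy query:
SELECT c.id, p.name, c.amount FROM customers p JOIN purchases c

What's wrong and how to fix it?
Bug: Missing join condition: each purchases row is matched to all customers rows instead of just its own

Fix: Specify the join condition linking the foreign key to the parent id

Corrected query:
SELECT c.id, p.name, c.amount FROM customers p JOIN purchases c ON c.customer_id = p.id

Result:
id | name  | amount 
---+-------+--------
1  | Grace | 42.92  
2  | Bob   | 1001.32
3  | Frank | 202.62 
4  | Dave  | 174.75 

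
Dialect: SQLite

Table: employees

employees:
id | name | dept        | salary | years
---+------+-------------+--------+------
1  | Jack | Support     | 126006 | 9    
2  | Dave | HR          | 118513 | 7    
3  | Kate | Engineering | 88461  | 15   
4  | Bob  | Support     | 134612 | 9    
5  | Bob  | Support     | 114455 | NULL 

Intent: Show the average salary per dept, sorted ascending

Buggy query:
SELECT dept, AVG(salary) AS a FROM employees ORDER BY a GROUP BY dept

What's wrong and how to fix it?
Bug: ORDER BY appears before GROUP BY; SQL clause order requires GROUP BY first

Fix: Reorder: SELECT … FROM … GROUP BY … ORDER BY …

Corrected query:
SELECT dept, AVG(salary) AS a FROM employees GROUP BY dept ORDER BY a

Result:
dept        | a            
------------+--------------
Engineering | 88461        
HR          | 118513       
Support     | 125024.333333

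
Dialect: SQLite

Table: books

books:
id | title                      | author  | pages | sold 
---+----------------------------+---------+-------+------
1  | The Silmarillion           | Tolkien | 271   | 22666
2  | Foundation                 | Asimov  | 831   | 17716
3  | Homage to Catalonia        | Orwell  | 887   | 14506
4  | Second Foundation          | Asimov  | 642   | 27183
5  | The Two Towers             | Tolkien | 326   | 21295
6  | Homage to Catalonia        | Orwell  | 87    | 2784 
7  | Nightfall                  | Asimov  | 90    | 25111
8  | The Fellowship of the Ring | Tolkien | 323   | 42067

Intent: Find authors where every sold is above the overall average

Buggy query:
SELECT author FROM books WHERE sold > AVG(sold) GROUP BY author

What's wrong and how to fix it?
Bug: AVG() is an aggregate; it can't sit directly in WHERE

Fix: Compute the overall average in a scalar subquery and compare each group's MIN against it in HAVING

Corrected query:
SELECT author FROM books GROUP BY author HAVING MIN(sold) > (SELECT AVG(sold) FROM books)

Result:
(no rows)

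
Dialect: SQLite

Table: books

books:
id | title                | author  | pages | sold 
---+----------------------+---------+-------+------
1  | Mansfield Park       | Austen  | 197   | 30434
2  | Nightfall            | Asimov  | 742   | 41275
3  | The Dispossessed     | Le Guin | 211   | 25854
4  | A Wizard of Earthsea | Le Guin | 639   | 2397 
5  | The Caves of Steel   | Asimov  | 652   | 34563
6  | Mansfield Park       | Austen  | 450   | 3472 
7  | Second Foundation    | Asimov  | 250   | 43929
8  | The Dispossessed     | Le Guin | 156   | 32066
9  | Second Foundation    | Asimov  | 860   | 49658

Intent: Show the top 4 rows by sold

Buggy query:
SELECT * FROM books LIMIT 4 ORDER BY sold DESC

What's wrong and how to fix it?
Bug: LIMIT must come after ORDER BY

Fix: Sort with ORDER BY, then apply LIMIT

Corrected query:
SELECT * FROM books ORDER BY sold DESC LIMIT 4

Result:
id | title              | author | pages | sold 
---+--------------------+--------+-------+------
9  | Second Foundation  | Asimov | 860   | 49658
7  | Second Foundation  | Asimov | 250   | 43929
2  | Nightfall          | Asimov | 742   | 41275
5  | The Caves of Steel | Asimov | 652   | 34563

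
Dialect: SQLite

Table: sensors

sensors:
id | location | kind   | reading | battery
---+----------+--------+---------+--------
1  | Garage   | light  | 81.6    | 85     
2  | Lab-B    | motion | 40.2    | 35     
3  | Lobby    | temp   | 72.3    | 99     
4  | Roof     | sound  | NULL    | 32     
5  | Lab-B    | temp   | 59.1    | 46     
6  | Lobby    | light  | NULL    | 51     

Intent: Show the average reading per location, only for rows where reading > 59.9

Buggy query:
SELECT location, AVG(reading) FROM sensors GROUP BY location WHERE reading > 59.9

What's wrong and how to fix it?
Bug: Row-level WHERE must come before GROUP BY in the clause order

Fix: Place WHERE between FROM and GROUP BY

Corrected query:
SELECT location, AVG(reading) FROM sensors WHERE reading > 59.9 GROUP BY location

Result:
location | AVG(reading)
---------+-------------
Garage   | 81.6        
Lobby    | 72.3        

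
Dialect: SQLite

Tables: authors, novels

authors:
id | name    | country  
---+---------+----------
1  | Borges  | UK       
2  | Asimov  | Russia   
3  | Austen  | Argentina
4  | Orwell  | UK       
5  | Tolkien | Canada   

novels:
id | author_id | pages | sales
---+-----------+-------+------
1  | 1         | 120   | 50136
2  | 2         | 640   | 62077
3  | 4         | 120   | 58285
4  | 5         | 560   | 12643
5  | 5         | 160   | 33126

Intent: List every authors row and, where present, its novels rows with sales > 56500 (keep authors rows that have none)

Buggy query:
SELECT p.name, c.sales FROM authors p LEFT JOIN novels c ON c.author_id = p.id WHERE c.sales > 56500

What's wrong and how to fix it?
Bug: Filtering c.sales in WHERE discards the NULL rows produced by LEFT JOIN, turning it into an inner join

Fix: Put 'c.sales > 56500' in the JOIN's ON clause instead of WHERE

Corrected query:
SELECT p.name, c.sales FROM authors p LEFT JOIN novels c ON c.author_id = p.id AND c.sales > 56500

Result:
name    | sales
--------+------
Borges  | NULL 
Asimov  | 62077
Austen  | NULL 
Orwell  | 58285
Tolkien | NULL 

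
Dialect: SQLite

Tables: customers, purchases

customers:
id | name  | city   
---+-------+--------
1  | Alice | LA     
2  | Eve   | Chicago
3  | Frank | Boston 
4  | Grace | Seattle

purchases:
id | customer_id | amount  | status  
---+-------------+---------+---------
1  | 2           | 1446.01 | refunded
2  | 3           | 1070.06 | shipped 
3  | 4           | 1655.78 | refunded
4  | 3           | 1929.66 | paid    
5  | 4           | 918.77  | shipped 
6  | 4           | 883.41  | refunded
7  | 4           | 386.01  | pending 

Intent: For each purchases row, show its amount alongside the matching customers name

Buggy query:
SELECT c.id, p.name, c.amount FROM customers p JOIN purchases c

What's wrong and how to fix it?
Bug: JOIN with no ON clause produces a cartesian product; every purchases row pairs with every customers row

Fix: Add ON c.customer_id = p.id to the JOIN

Corrected query:
SELECT c.id, p.name, c.amount FROM customers p JOIN purchases c ON c.customer_id = p.id

Result:
id | name  | amount 
---+-------+--------
1  | Eve   | 1446.01
2  | Frank | 1070.06
3  | Grace | 1655.78
4  | Frank | 1929.66
5  | Grace | 918.77 
6  | Grace | 883.41 
7  | Grace | 386.01 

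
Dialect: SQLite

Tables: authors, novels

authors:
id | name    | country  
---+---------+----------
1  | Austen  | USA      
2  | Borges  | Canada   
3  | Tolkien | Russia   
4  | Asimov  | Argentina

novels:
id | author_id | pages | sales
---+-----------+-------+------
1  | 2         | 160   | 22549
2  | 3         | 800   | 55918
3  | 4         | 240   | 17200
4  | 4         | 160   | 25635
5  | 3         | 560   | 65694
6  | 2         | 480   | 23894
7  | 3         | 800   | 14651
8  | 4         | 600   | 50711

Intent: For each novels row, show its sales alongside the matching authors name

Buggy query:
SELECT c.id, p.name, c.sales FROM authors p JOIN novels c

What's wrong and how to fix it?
Bug: JOIN with no ON clause produces a cartesian product; every novels row pairs with every authors row

Fix: Specify the join condition linking the foreign key to the parent id

Corrected query:
SELECT c.id, p.name, c.sales FROM authors p JOIN novels c ON c.author_id = p.id

Result:
id | name    | sales
---+---------+------
1  | Borges  | 22549
2  | Tolkien | 55918
3  | Asimov  | 17200
4  | Asimov  | 25635
5  | Tolkien | 65694
6  | Borges  | 23894
7  | Tolkien | 14651
8  | Asimov  | 50711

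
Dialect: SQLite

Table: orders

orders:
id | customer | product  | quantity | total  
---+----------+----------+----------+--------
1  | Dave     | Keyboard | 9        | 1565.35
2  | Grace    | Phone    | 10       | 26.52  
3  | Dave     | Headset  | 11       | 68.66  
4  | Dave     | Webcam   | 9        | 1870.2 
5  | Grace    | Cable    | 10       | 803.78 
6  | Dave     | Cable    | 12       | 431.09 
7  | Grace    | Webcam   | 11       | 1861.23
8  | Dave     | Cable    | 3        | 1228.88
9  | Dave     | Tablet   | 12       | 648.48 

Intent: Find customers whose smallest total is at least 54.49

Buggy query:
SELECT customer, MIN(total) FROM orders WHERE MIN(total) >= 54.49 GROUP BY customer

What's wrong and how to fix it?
Bug: Aggregates like MIN are computed per group after WHERE runs

Fix: Use HAVING for the per-group MIN condition

Corrected query:
SELECT customer, MIN(total) FROM orders GROUP BY customer HAVING MIN(total) >= 54.49

Result:
customer | MIN(total)
---------+-----------
Dave     | 68.66     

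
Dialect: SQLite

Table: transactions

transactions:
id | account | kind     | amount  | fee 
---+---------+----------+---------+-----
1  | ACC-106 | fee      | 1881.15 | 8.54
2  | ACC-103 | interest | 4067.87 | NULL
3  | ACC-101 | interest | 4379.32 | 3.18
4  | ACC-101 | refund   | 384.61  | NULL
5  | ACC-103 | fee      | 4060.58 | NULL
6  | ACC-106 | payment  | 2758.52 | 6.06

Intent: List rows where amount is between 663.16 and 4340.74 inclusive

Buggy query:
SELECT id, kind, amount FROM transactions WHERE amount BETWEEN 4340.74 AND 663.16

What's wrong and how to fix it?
Bug: The bounds are reversed; BETWEEN a AND b requires a <= b to match anything

Fix: Swap the bounds so the smaller value comes first

Corrected query:
SELECT id, kind, amount FROM transactions WHERE amount BETWEEN 663.16 AND 4340.74

Result:
id | kind     | amount 
---+----------+--------
1  | fee      | 1881.15
2  | interest | 4067.87
5  | fee      | 4060.58
6  | payment  | 2758.52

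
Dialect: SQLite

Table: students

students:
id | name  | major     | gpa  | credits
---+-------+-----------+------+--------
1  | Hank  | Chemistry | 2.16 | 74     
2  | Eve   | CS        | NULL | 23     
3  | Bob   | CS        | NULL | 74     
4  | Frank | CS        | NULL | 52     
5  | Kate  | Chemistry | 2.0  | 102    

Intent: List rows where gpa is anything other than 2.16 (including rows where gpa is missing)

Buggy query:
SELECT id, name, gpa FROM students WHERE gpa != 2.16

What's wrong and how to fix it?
Bug: Inequality against NULL is unknown, not true; rows with NULL are dropped

Fix: Handle NULL separately with IS NULL alongside the inequality

Corrected query:
SELECT id, name, gpa FROM students WHERE gpa != 2.16 OR gpa IS NULL

Result:
id | name  | gpa 
---+-------+-----
2  | Eve   | NULL
3  | Bob   | NULL
4  | Frank | NULL
5  | Kate  | 2   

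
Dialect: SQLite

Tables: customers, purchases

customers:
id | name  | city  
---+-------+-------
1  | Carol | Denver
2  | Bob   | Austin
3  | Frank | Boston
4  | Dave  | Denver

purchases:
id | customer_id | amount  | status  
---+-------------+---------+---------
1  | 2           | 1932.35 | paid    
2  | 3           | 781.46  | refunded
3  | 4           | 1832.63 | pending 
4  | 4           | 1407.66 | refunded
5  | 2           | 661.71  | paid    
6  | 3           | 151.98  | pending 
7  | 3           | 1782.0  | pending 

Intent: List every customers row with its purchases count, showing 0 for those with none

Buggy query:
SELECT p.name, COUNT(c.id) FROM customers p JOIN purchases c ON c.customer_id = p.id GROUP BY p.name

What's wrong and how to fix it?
Bug: An inner join excludes parents with zero children

Fix: Use LEFT JOIN so parents without children still appear (COUNT(c.id) gives 0)

Corrected query:
SELECT p.name, COUNT(c.id) FROM customers p LEFT JOIN purchases c ON c.customer_id = p.id GROUP BY p.name

Result:
name  | COUNT(c.id)
------+------------
Bob   | 2          
Carol | 0          
Dave  | 2          
Frank | 3          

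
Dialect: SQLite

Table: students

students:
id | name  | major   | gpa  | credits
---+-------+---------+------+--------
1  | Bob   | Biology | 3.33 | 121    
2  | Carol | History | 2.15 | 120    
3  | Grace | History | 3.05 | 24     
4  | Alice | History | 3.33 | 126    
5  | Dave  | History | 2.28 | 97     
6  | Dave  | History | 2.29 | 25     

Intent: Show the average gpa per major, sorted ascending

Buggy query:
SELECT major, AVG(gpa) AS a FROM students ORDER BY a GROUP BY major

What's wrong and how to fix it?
Bug: GROUP BY must precede ORDER BY

Fix: Reorder: SELECT … FROM … GROUP BY … ORDER BY …

Corrected query:
SELECT major, AVG(gpa) AS a FROM students GROUP BY major ORDER BY a

Result:
major   | a   
--------+-----
History | 2.62
Biology | 3.33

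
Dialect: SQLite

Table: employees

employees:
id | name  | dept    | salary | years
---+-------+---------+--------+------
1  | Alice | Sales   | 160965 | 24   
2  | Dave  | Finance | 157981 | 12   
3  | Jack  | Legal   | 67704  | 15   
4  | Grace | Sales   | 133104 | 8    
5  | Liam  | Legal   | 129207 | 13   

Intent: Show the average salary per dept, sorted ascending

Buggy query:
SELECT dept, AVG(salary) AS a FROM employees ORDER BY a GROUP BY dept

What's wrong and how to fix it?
Bug: ORDER BY appears before GROUP BY; SQL clause order requires GROUP BY first

Fix: Reorder: SELECT … FROM … GROUP BY … ORDER BY …

Corrected query:
SELECT dept, AVG(salary) AS a FROM employees GROUP BY dept ORDER BY a

Result:
dept    | a       
--------+---------
Legal   | 98455.5 
Sales   | 147034.5
Finance | 157981  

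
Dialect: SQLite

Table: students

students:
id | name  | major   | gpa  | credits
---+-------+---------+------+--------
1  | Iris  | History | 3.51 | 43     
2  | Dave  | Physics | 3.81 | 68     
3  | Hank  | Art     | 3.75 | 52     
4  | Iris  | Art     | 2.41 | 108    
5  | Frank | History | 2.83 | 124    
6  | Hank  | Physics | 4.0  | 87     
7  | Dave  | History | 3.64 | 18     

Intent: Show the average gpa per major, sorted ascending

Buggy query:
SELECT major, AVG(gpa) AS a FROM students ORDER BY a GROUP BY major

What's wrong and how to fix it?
Bug: ORDER BY appears before GROUP BY; SQL clause order requires GROUP BY first

Fix: Move ORDER BY to the end, after GROUP BY

Corrected query:
SELECT major, AVG(gpa) AS a FROM students GROUP BY major ORDER BY a

Result:
major   | a       
--------+---------
Art     | 3.08    
History | 3.326667
Physics | 3.905   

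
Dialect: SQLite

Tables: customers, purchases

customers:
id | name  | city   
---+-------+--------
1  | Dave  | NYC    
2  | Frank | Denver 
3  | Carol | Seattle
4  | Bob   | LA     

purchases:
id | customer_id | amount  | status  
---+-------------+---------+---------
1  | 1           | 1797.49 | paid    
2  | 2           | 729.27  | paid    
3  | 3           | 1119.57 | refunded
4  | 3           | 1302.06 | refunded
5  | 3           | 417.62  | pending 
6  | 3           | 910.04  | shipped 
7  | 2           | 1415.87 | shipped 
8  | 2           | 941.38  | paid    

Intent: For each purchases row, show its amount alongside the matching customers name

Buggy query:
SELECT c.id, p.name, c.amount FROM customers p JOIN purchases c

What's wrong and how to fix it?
Bug: JOIN with no ON clause produces a cartesian product; every purchases row pairs with every customers row

Fix: Specify the join condition linking the foreign key to the parent id

Corrected query:
SELECT c.id, p.name, c.amount FROM customers p JOIN purchases c ON c.customer_id = p.id

Result:
id | name  | amount 
---+-------+--------
1  | Dave  | 1797.49
2  | Frank | 729.27 
3  | Carol | 1119.57
4  | Carol | 1302.06
5  | Carol | 417.62 
6  | Carol | 910.04 
7  | Frank | 1415.87
8  | Frank | 941.38 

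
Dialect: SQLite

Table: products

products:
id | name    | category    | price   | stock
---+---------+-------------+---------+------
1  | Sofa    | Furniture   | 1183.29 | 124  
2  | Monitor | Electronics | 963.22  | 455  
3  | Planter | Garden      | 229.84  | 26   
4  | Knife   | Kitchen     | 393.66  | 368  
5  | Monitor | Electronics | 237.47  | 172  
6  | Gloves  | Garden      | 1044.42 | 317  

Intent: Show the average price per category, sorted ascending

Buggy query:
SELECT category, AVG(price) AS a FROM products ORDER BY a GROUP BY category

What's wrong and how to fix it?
Bug: GROUP BY must precede ORDER BY

Fix: Reorder: SELECT … FROM … GROUP BY … ORDER BY …

Corrected query:
SELECT category, AVG(price) AS a FROM products GROUP BY category ORDER BY a

Result:
category    | a      
------------+--------
Kitchen     | 393.66 
Electronics | 600.345
Garden      | 637.13 
Furniture   | 1183.29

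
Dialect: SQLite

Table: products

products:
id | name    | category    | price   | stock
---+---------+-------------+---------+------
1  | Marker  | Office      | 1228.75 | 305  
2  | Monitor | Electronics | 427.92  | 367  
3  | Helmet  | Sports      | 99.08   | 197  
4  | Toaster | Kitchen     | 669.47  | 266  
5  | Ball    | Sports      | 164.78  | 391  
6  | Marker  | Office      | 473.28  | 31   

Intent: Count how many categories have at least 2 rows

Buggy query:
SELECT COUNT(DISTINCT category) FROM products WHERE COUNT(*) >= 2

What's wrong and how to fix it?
Bug: COUNT(*) cannot appear in WHERE; the per-group count doesn't exist yet

Fix: Use a subquery that GROUPs and filters with HAVING, then count its rows

Corrected query:
SELECT COUNT(*) FROM (SELECT category FROM products GROUP BY category HAVING COUNT(*) >= 2)

Result:
COUNT(*)
--------
2       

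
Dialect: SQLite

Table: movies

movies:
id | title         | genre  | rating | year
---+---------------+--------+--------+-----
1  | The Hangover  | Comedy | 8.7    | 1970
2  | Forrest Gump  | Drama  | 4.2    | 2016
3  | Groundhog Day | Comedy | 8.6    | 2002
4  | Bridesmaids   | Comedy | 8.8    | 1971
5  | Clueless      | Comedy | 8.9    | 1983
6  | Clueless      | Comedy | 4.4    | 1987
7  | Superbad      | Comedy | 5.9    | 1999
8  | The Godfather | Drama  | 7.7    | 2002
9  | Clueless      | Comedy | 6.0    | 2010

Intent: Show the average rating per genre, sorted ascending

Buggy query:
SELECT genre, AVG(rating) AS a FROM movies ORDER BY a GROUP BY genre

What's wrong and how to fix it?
Bug: GROUP BY must precede ORDER BY

Fix: Move ORDER BY to the end, after GROUP BY

Corrected query:
SELECT genre, AVG(rating) AS a FROM movies GROUP BY genre ORDER BY a

Result:
genre  | a       
-------+---------
Drama  | 5.95    
Comedy | 7.328571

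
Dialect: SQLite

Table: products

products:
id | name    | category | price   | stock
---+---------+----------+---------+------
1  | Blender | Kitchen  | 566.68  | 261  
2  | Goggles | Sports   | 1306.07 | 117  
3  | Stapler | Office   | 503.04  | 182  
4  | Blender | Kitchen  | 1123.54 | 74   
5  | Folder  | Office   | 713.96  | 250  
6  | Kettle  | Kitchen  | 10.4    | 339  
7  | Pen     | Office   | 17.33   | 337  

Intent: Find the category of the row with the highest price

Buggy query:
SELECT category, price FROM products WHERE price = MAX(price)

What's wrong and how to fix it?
Bug: WHERE is evaluated per row; an aggregate over the whole table isn't defined there

Fix: Use a subquery: WHERE price = (SELECT MAX(price) FROM products)

Corrected query:
SELECT category, price FROM products WHERE price = (SELECT MAX(price) FROM products)

Result:
category | price  
---------+--------
Sports   | 1306.07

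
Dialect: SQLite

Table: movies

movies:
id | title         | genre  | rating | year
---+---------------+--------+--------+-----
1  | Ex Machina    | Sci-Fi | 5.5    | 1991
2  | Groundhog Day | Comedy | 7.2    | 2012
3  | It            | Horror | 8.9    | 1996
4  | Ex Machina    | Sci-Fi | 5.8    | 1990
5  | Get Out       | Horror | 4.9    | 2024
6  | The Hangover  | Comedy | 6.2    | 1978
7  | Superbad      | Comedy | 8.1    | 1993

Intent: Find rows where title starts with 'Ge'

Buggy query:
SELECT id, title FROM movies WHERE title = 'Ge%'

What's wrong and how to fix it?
Bug: '=' compares the literal string including the % character; pattern matching needs LIKE

Fix: Replace '=' with LIKE so 'Ge%' is treated as a pattern

Corrected query:
SELECT id, title FROM movies WHERE title LIKE 'Ge%'

Result:
id | title  
---+--------
5  | Get Out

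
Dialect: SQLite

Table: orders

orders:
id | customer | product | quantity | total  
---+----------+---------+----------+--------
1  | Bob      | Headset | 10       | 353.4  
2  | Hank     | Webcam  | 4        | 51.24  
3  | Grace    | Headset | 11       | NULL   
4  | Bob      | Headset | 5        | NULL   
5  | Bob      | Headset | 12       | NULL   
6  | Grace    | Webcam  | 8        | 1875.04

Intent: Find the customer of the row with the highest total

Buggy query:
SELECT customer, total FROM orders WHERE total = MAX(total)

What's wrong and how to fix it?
Bug: WHERE is evaluated per row; an aggregate over the whole table isn't defined there

Fix: Use a subquery: WHERE total = (SELECT MAX(total) FROM orders)

Corrected query:
SELECT customer, total FROM orders WHERE total = (SELECT MAX(total) FROM orders)

Result:
customer | total  
---------+--------
Grace    | 1875.04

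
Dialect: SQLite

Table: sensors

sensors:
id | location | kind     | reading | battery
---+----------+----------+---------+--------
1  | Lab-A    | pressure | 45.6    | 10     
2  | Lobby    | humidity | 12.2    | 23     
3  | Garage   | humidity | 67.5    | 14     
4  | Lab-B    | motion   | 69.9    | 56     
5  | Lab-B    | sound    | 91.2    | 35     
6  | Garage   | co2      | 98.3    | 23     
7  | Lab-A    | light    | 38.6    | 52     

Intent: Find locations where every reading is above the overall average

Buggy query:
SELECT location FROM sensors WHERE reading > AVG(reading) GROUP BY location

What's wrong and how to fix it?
Bug: WHERE evaluates per row before aggregation, so AVG() is unavailable

Fix: Compute the overall average in a scalar subquery and compare each group's MIN against it in HAVING

Corrected query:
SELECT location FROM sensors GROUP BY location HAVING MIN(reading) > (SELECT AVG(reading) FROM sensors)

Result:
location
--------
Garage  
Lab-B   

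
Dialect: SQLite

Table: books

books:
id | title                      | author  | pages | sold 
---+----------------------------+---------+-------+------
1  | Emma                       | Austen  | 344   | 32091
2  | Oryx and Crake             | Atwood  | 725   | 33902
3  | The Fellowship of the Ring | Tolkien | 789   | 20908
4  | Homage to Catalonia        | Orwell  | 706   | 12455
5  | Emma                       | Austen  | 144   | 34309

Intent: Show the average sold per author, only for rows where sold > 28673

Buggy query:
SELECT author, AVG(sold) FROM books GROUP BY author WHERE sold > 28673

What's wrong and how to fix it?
Bug: Row-level WHERE must come before GROUP BY in the clause order

Fix: Place WHERE between FROM and GROUP BY

Corrected query:
SELECT author, AVG(sold) FROM books WHERE sold > 28673 GROUP BY author

Result:
author | AVG(sold)
-------+----------
Atwood | 33902    
Austen | 33200    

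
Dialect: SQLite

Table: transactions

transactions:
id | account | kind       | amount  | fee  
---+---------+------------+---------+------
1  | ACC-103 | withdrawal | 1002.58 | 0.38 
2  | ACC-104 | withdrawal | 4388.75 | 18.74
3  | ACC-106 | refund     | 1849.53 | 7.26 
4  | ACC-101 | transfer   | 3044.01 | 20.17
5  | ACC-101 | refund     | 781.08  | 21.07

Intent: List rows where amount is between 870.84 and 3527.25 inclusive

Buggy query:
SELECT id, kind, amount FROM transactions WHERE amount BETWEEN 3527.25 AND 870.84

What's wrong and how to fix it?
Bug: The bounds are reversed; BETWEEN a AND b requires a <= b to match anything

Fix: Write BETWEEN 870.84 AND 3527.25

Corrected query:
SELECT id, kind, amount FROM transactions WHERE amount BETWEEN 870.84 AND 3527.25

Result:
id | kind       | amount 
---+------------+--------
1  | withdrawal | 1002.58
3  | refund     | 1849.53
4  | transfer   | 3044.01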